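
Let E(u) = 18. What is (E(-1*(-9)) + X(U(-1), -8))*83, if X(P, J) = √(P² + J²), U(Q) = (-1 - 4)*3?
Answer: 2905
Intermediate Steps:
U(Q) = -15 (U(Q) = -5*3 = -15)
X(P, J) = √(J² + P²)
(E(-1*(-9)) + X(U(-1), -8))*83 = (18 + √((-8)² + (-15)²))*83 = (18 + √(64 + 225))*83 = (18 + √289)*83 = (18 + 17)*83 = 35*83 = 2905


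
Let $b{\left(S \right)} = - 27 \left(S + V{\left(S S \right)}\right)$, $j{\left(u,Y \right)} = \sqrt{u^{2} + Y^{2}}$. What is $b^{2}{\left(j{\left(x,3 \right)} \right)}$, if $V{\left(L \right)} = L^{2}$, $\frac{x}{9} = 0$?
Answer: $5143824$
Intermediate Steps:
$x = 0$ ($x = 9 \cdot 0 = 0$)
$j{\left(u,Y \right)} = \sqrt{Y^{2} + u^{2}}$
$b{\left(S \right)} = - 27 S - 27 S^{4}$ ($b{\left(S \right)} = - 27 \left(S + \left(S S\right)^{2}\right) = - 27 \left(S + \left(S^{2}\right)^{2}\right) = - 27 \left(S + S^{4}\right) = - 27 S - 27 S^{4}$)
$b^{2}{\left(j{\left(x,3 \right)} \right)} = \left(27 \sqrt{3^{2} + 0^{2}} \left(-1 - \left(\sqrt{3^{2} + 0^{2}}\right)^{3}\right)\right)^{2} = \left(27 \sqrt{9 + 0} \left(-1 - \left(\sqrt{9 + 0}\right)^{3}\right)\right)^{2} = \left(27 \sqrt{9} \left(-1 - \left(\sqrt{9}\right)^{3}\right)\right)^{2} = \left(27 \cdot 3 \left(-1 - 3^{3}\right)\right)^{2} = \left(27 \cdot 3 \left(-1 - 27\right)\right)^{2} = \left(27 \cdot 3 \left(-28\right)\right)^{2} = \left(-2268\right)^{2} = 5143824$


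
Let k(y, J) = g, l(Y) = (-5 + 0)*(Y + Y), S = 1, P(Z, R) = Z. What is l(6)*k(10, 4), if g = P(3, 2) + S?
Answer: -240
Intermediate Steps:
l(Y) = -10*Y
g = 4 (g = 3 + 1 = 4)
k(y, J) = 4
l(6)*k(10, 4) = -10*6*4 = -60*4 = -240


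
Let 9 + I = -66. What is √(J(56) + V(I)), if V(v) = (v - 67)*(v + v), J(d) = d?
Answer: 2*√5339 ≈ 146.14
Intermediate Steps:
I = -75 (I = -9 - 66 = -75)
V(v) = 2*v*(-67 + v) (V(v) = (-67 + v)*(2*v) = 2*v*(-67 + v))
√(J(56) + V(I)) = √(56 + 2*(-75)*(-67 - 75)) = √(56 + 2*(-75)*(-142)) = √(56 + 21300) = √21356 = 2*√5339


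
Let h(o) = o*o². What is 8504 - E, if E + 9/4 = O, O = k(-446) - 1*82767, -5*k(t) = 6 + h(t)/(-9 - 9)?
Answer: 193862473/180 ≈ 1.0770e+6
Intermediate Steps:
h(o) = o³
k(t) = -6/5 + t³/90 (k(t) = -(6 + t³/(-9 - 9))/5 = -(6 + t³/(-18))/5 = -(6 - t³/18)/5 = -6/5 + t³/90)
O = -48082837/45 (O = (-6/5 + (1/90)*(-446)³) - 1*82767 = (-6/5 + (1/90)*(-88716536)) - 82767 = (-6/5 - 44358268/45) - 82767 = -44358322/45 - 82767 = -48082837/45 ≈ -1.0685e+6)
E = -192331753/180 (E = -9/4 - 48082837/45 = -192331753/180 ≈ -1.0685e+6)
8504 - E = 8504 - 1*(-192331753/180) = 8504 + 192331753/180 = 193862473/180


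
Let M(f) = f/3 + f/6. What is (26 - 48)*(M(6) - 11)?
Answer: 176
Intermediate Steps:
M(f) = f/2 (M(f) = f*(1/3) + f*(1/6) = f/3 + f/6 = f/2)
(26 - 48)*(M(6) - 11) = (26 - 48)*((1/2)*6 - 11) = -22*(3 - 11) = -22*(-8) = 176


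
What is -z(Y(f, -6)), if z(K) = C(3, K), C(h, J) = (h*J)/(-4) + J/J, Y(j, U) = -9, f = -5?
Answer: -31/4 ≈ -7.7500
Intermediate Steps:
C(h, J) = 1 - J*h/4 (C(h, J) = (J*h)*(-1/4) + 1 = -J*h/4 + 1 = 1 - J*h/4)
z(K) = 1 - 3*K/4 (z(K) = 1 - 1/4*K*3 = 1 - 3*K/4)
-z(Y(f, -6)) = -(1 - 3/4*(-9)) = -(1 + 27/4) = -1*31/4 = -31/4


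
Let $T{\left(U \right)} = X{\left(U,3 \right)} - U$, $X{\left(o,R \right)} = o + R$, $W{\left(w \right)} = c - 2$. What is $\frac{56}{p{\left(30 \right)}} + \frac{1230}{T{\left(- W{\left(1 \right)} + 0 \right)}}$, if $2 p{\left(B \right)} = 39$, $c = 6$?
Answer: $\frac{16102}{39} \approx 412.87$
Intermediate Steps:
$W{\left(w \right)} = 4$ ($W{\left(w \right)} = 6 - 2 = 4$)
$p{\left(B \right)} = \frac{39}{2}$ ($p{\left(B \right)} = \frac{1}{2} \cdot 39 = \frac{39}{2}$)
$X{\left(o,R \right)} = R + o$
$T{\left(U \right)} = 3$ ($T{\left(U \right)} = \left(3 + U\right) - U = 3$)
$\frac{56}{p{\left(30 \right)}} + \frac{1230}{T{\left(- W{\left(1 \right)} + 0 \right)}} = \frac{56}{\frac{39}{2}} + \frac{1230}{3} = 56 \cdot \frac{2}{39} + 1230 \cdot \frac{1}{3} = \frac{112}{39} + 410 = \frac{16102}{39}$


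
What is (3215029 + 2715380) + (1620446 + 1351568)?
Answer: 8902423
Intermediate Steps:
(3215029 + 2715380) + (1620446 + 1351568) = 5930409 + 2972014 = 8902423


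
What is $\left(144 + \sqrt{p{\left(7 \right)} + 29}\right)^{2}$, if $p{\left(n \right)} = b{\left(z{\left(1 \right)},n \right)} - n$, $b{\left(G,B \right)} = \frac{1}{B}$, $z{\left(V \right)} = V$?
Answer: $\frac{\left(1008 + \sqrt{1085}\right)^{2}}{49} \approx 22113.0$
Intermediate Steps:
$p{\left(n \right)} = \frac{1}{n} - n$
$\left(144 + \sqrt{p{\left(7 \right)} + 29}\right)^{2} = \left(144 + \sqrt{\left(\frac{1}{7} - 7\right) + 29}\right)^{2} = \left(144 + \sqrt{- \frac{48}{7} + 29}\right)^{2} = \left(144 + \sqrt{\frac{155}{7}}\right)^{2} = \left(144 + \frac{\sqrt{1085}}{7}\right)^{2}$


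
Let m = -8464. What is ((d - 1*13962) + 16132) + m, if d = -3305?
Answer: -9599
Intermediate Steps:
((d - 1*13962) + 16132) + m = ((-3305 - 1*13962) + 16132) - 8464 = ((-3305 - 13962) + 16132) - 8464 = (-17267 + 16132) - 8464 = -1135 - 8464 = -9599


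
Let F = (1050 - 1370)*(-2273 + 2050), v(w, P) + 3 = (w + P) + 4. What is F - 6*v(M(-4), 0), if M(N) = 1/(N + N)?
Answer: 285419/4 ≈ 71355.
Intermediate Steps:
M(N) = 1/(2*N)
v(w, P) = 1 + P + w (v(w, P) = -3 + ((w + P) + 4) = -3 + ((P + w) + 4) = -3 + (4 + P + w) = 1 + P + w)
F = 71360 (F = -320*(-223) = 71360)
F - 6*v(M(-4), 0) = 71360 - 6*(1 + 0 + (½)/(-4)) = 71360 - 6*(1 + 0 + (½)*(-¼)) = 71360 - 6*(1 + 0 - ⅛) = 71360 - 6*(7/8) = 71360 - 21/4 = 285419/4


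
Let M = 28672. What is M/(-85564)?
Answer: -7168/21391 ≈ -0.33509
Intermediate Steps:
M/(-85564) = 28672/(-85564) = 28672*(-1/85564) = -7168/21391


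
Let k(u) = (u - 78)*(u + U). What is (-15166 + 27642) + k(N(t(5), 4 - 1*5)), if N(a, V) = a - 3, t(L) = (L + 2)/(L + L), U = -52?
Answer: 1683629/100 ≈ 16836.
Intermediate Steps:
t(L) = (2 + L)/(2*L) (t(L) = (2 + L)/((2*L)) = (2 + L)*(1/(2*L)) = (2 + L)/(2*L))
N(a, V) = -3 + a
k(u) = (-78 + u)*(-52 + u) (k(u) = (u - 78)*(u - 52) = (-78 + u)*(-52 + u))
(-15166 + 27642) + k(N(t(5), 4 - 1*5)) = (-15166 + 27642) + (4056 + (-3 + (1/2)*(2 + 5)/5)**2 - 130*(-3 + (1/2)*(2 + 5)/5)) = 12476 + (4056 + (-3 + (1/2)*(1/5)*7)**2 - 130*(-3 + (1/2)*(1/5)*7)) = 12476 + (4056 + (-3 + 7/10)**2 - 130*(-3 + 7/10)) = 12476 + (4056 + (-23/10)**2 - 130*(-23/10)) = 12476 + (4056 + 529/100 + 299) = 12476 + 436029/100 = 1683629/100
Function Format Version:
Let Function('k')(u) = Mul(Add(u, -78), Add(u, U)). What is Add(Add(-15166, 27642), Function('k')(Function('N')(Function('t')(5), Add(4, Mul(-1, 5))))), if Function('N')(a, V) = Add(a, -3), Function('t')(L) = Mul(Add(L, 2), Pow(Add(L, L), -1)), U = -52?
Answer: Rational(1683629, 100) ≈ 16836.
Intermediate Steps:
Function('t')(L) = Mul(Rational(1, 2), Pow(L, -1), Add(2, L)) (Function('t')(L) = Mul(Add(2, L), Pow(Mul(2, L), -1)) = Mul(Add(2, L), Mul(Rational(1, 2), Pow(L, -1))) = Mul(Rational(1, 2), Pow(L, -1), Add(2, L)))
Function('N')(a, V) = Add(-3, a)
Function('k')(u) = Mul(Add(-78, u), Add(-52, u)) (Function('k')(u) = Mul(Add(u, -78), Add(u, -52)) = Mul(Add(-78, u), Add(-52, u)))
Add(Add(-15166, 27642), Function('k')(Function('N')(Function('t')(5), Add(4, Mul(-1, 5))))) = Add(Add(-15166, 27642), Add(4056, Pow(Add(-3, Mul(Rational(1, 2), Pow(5, -1), Add(2, 5))), 2), Mul(-130, Add(-3, Mul(Rational(1, 2), Pow(5, -1), Add(2, 5)))))) = Add(12476, Add(4056, Pow(Add(-3, Mul(Rational(1, 2), Rational(1, 5), 7)), 2), Mul(-130, Add(-3, Mul(Rational(1, 2), Rational(1, 5), 7))))) = Add(12476, Add(4056, Pow(Add(-3, Rational(7, 10)), 2), Mul(-130, Add(-3, Rational(7, 10))))) = Add(12476, Add(4056, Pow(Rational(-23, 10), 2), Mul(-130, Rational(-23, 10)))) = Add(12476, Add(4056, Rational(529, 100), 299)) = Add(12476, Rational(436029, 100)) = Rational(1683629, 100)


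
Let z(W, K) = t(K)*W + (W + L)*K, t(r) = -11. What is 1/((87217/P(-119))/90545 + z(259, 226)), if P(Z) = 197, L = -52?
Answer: 1372105/60280695674 ≈ 2.2762e-5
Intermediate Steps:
z(W, K) = -11*W + K*(-52 + W) (z(W, K) = -11*W + (W - 52)*K = -11*W + (-52 + W)*K = -11*W + K*(-52 + W))
1/((87217/P(-119))/90545 + z(259, 226)) = 1/((87217/197)/90545 + (-52*226 - 11*259 + 226*259)) = 1/((87217*(1/197))*(1/90545) + (-11752 - 2849 + 58534)) = 1/((87217/197)*(1/90545) + 43933) = 1/(6709/1372105 + 43933) = 1/(60280695674/1372105) = 1372105/60280695674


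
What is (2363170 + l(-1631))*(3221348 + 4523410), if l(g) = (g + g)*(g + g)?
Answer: 100711392507012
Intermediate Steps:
l(g) = 4*g² (l(g) = (2*g)*(2*g) = 4*g²)
(2363170 + l(-1631))*(3221348 + 4523410) = (2363170 + 4*(-1631)²)*(3221348 + 4523410) = (2363170 + 4*2660161)*7744758 = (2363170 + 10640644)*7744758 = 13003814*7744758 = 100711392507012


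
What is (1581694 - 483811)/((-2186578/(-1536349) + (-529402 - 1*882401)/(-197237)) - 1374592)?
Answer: -110895283613117193/138844319554378621 ≈ -0.79870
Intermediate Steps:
(1581694 - 483811)/((-2186578/(-1536349) + (-529402 - 1*882401)/(-197237)) - 1374592) = 1097883/((-2186578*(-1/1536349) + (-529402 - 882401)*(-1/197237)) - 1374592) = 1097883/((2186578/1536349 - 1411803*(-1/197237)) - 1374592) = 1097883/((2186578/1536349 + 1411803/197237) - 1374592) = 1097883/(2600296212233/303024867713 - 1374592) = 1097883/(-416532958663135863/303024867713) = 1097883*(-303024867713/416532958663135863) = -110895283613117193/138844319554378621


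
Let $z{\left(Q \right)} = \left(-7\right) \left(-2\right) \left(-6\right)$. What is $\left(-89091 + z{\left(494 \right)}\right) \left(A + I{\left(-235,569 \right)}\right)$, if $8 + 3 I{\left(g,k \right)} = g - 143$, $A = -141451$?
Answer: $12625366775$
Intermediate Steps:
$I{\left(g,k \right)} = - \frac{151}{3} + \frac{g}{3}$ ($I{\left(g,k \right)} = - \frac{8}{3} + \frac{g - 143}{3} = - \frac{8}{3} + \frac{-143 + g}{3} = - \frac{8}{3} + \left(- \frac{143}{3} + \frac{g}{3}\right) = - \frac{151}{3} + \frac{g}{3}$)
$z{\left(Q \right)} = -84$ ($z{\left(Q \right)} = 14 \left(-6\right) = -84$)
$\left(-89091 + z{\left(494 \right)}\right) \left(A + I{\left(-235,569 \right)}\right) = \left(-89091 - 84\right) \left(-141451 + \left(- \frac{151}{3} + \frac{1}{3} \left(-235\right)\right)\right) = - 89175 \left(-141451 - \frac{386}{3}\right) = \left(-89175\right) \left(- \frac{424739}{3}\right) = 12625366775$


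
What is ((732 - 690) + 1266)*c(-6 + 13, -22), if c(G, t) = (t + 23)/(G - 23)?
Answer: -327/4 ≈ -81.750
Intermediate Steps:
c(G, t) = (23 + t)/(-23 + G)
((732 - 690) + 1266)*c(-6 + 13, -22) = ((732 - 690) + 1266)*((23 - 22)/(-23 + (-6 + 13))) = (42 + 1266)*(1/(-23 + 7)) = 1308*(1/(-16)) = 1308*(-1/16*1) = 1308*(-1/16) = -327/4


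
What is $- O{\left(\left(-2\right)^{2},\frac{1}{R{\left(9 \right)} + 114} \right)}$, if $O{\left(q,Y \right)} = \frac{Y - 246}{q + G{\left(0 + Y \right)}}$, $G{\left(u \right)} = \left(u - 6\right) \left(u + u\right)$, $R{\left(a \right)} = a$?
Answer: $\frac{3721611}{59042} \approx 63.033$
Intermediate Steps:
$G{\left(u \right)} = 2 u \left(-6 + u\right)$ ($G{\left(u \right)} = \left(-6 + u\right) 2 u = 2 u \left(-6 + u\right)$)
$O{\left(q,Y \right)} = \frac{-246 + Y}{q + 2 Y \left(-6 + Y\right)}$ ($O{\left(q,Y \right)} = \frac{Y - 246}{q + 2 \left(0 + Y\right) \left(-6 + \left(0 + Y\right)\right)} = \frac{-246 + Y}{q + 2 Y \left(-6 + Y\right)}$)
$- O{\left(\left(-2\right)^{2},\frac{1}{R{\left(9 \right)} + 114} \right)} = - \frac{-246 + \frac{1}{9 + 114}}{\left(-2\right)^{2} + \frac{2 \left(-6 + \frac{1}{9 + 114}\right)}{9 + 114}} = - \frac{-246 + \frac{1}{123}}{4 + \frac{2 \left(-6 + \frac{1}{123}\right)}{123}} = - \frac{-246 + \frac{1}{123}}{4 + 2 \cdot \frac{1}{123} \left(-6 + \frac{1}{123}\right)} = - \frac{-30257}{\left(4 + 2 \cdot \frac{1}{123} \left(- \frac{737}{123}\right)\right) 123} = - \frac{-30257}{\left(4 - \frac{1474}{15129}\right) 123} = - \frac{-30257}{\frac{59042}{15129} \cdot 123} = - \frac{15129 \left(-30257\right)}{59042 \cdot 123} = \left(-1\right) \left(- \frac{3721611}{59042}\right) = \frac{3721611}{59042}$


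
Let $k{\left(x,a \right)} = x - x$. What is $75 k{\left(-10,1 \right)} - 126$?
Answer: $-126$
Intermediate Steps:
$k{\left(x,a \right)} = 0$
$75 k{\left(-10,1 \right)} - 126 = 75 \cdot 0 - 126 = 0 - 126 = -126$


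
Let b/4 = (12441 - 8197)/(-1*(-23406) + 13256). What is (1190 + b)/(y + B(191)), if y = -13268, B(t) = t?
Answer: -7274126/79904829 ≈ -0.091035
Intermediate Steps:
b = 8488/18331 (b = 4*((12441 - 8197)/(-1*(-23406) + 13256)) = 4*(4244/(23406 + 13256)) = 4*(4244/36662) = 4*(4244*(1/36662)) = 4*(2122/18331) = 8488/18331 ≈ 0.46304)
(1190 + b)/(y + B(191)) = (1190 + 8488/18331)/(-13268 + 191) = (21822378/18331)/(-13077) = (21822378/18331)*(-1/13077) = -7274126/79904829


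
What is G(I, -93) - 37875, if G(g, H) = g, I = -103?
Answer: -37978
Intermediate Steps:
G(I, -93) - 37875 = -103 - 37875 = -37978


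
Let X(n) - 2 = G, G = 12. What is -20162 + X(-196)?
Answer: -20148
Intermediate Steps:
X(n) = 14 (X(n) = 2 + 12 = 14)
-20162 + X(-196) = -20162 + 14 = -20148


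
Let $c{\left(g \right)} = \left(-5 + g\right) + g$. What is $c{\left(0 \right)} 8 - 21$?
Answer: $-61$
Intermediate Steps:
$c{\left(g \right)} = -5 + 2 g$
$c{\left(0 \right)} 8 - 21 = \left(-5 + 2 \cdot 0\right) 8 - 21 = \left(-5 + 0\right) 8 - 21 = \left(-5\right) 8 - 21 = -40 - 21 = -61$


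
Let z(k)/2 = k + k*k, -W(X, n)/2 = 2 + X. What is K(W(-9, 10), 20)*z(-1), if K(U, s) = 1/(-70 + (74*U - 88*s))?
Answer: 0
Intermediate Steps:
W(X, n) = -4 - 2*X (W(X, n) = -2*(2 + X) = -4 - 2*X)
z(k) = 2*k + 2*k² (z(k) = 2*(k + k*k) = 2*(k + k²) = 2*k + 2*k²)
K(U, s) = 1/(-70 - 88*s + 74*U) (K(U, s) = 1/(-70 + (-88*s + 74*U)) = 1/(-70 - 88*s + 74*U))
K(W(-9, 10), 20)*z(-1) = (-1/(70 - 74*(-4 - 2*(-9)) + 88*20))*(2*(-1)*(1 - 1)) = (-1/(70 - 74*(-4 + 18) + 1760))*(2*(-1)*0) = -1/(70 - 74*14 + 1760)*0 = -1/(70 - 1036 + 1760)*0 = -1/794*0 = 0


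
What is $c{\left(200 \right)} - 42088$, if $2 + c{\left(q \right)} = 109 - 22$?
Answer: $-42003$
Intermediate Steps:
$c{\left(q \right)} = 85$ ($c{\left(q \right)} = -2 + \left(109 - 22\right) = -2 + 87 = 85$)
$c{\left(200 \right)} - 42088 = 85 - 42088 = -42003$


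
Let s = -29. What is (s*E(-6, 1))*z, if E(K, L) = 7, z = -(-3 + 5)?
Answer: 406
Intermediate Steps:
z = -2 (z = -1*2 = -2)
(s*E(-6, 1))*z = -29*7*(-2) = -203*(-2) = 406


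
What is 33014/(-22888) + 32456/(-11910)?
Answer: -284012417/68149020 ≈ -4.1675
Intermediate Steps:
33014/(-22888) + 32456/(-11910) = 33014*(-1/22888) + 32456*(-1/11910) = -16507/11444 - 16228/5955 = -284012417/68149020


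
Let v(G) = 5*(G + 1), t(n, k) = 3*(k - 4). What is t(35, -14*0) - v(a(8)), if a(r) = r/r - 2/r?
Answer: -83/4 ≈ -20.750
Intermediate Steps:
t(n, k) = -12 + 3*k (t(n, k) = 3*(-4 + k) = -12 + 3*k)
a(r) = 1 - 2/r
v(G) = 5 + 5*G (v(G) = 5*(1 + G) = 5 + 5*G)
t(35, -14*0) - v(a(8)) = (-12 + 3*(-14*0)) - (5 + 5*((-2 + 8)/8)) = (-12 + 3*0) - (5 + 5*((⅛)*6)) = (-12 + 0) - (5 + 5*(¾)) = -12 - (5 + 15/4) = -12 - 1*35/4 = -12 - 35/4 = -83/4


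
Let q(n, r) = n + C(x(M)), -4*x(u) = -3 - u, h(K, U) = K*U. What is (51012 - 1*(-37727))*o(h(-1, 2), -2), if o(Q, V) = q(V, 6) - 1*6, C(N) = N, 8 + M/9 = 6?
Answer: -4170733/4 ≈ -1.0427e+6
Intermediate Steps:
M = -18 (M = -72 + 9*6 = -72 + 54 = -18)
x(u) = ¾ + u/4 (x(u) = -(-3 - u)/4 = ¾ + u/4)
q(n, r) = -15/4 + n (q(n, r) = n + (¾ + (¼)*(-18)) = n + (¾ - 9/2) = n - 15/4 = -15/4 + n)
o(Q, V) = -39/4 + V (o(Q, V) = (-15/4 + V) - 1*6 = (-15/4 + V) - 6 = -39/4 + V)
(51012 - 1*(-37727))*o(h(-1, 2), -2) = (51012 - 1*(-37727))*(-39/4 - 2) = (51012 + 37727)*(-47/4) = 88739*(-47/4) = -4170733/4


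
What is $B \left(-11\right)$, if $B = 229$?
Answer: $-2519$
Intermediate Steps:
$B \left(-11\right) = 229 \left(-11\right) = -2519$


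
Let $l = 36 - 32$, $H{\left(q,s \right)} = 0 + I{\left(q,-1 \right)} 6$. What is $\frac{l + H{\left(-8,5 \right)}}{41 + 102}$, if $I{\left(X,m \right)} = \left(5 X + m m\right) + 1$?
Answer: $- \frac{224}{143} \approx -1.5664$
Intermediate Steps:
$I{\left(X,m \right)} = 1 + m^{2} + 5 X$ ($I{\left(X,m \right)} = \left(5 X + m^{2}\right) + 1 = \left(m^{2} + 5 X\right) + 1 = 1 + m^{2} + 5 X$)
$H{\left(q,s \right)} = 12 + 30 q$ ($H{\left(q,s \right)} = 0 + \left(1 + \left(-1\right)^{2} + 5 q\right) 6 = 0 + \left(1 + 1 + 5 q\right) 6 = 0 + \left(2 + 5 q\right) 6 = 0 + \left(12 + 30 q\right) = 12 + 30 q$)
$l = 4$ ($l = 36 - 32 = 4$)
$\frac{l + H{\left(-8,5 \right)}}{41 + 102} = \frac{4 + \left(12 + 30 \left(-8\right)\right)}{41 + 102} = \frac{4 + \left(12 - 240\right)}{143} = \frac{4 - 228}{143} = \frac{1}{143} \left(-224\right) = - \frac{224}{143}$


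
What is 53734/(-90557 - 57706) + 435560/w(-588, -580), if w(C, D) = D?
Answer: -3230429900/4299627 ≈ -751.33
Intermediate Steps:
53734/(-90557 - 57706) + 435560/w(-588, -580) = 53734/(-90557 - 57706) + 435560/(-580) = 53734/(-148263) + 435560*(-1/580) = 53734*(-1/148263) - 21778/29 = -53734/148263 - 21778/29 = -3230429900/4299627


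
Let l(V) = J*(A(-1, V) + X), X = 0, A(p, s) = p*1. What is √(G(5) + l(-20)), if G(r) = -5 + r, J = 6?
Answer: I*√6 ≈ 2.4495*I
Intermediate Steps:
A(p, s) = p
l(V) = -6 (l(V) = 6*(-1 + 0) = 6*(-1) = -6)
√(G(5) + l(-20)) = √((-5 + 5) - 6) = √(0 - 6) = √(-6) = I*√6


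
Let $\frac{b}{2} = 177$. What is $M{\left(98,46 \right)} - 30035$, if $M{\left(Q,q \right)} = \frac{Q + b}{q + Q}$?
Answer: $- \frac{1081147}{36} \approx -30032.0$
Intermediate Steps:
$b = 354$ ($b = 2 \cdot 177 = 354$)
$M{\left(Q,q \right)} = \frac{354 + Q}{Q + q}$ ($M{\left(Q,q \right)} = \frac{Q + 354}{q + Q} = \frac{354 + Q}{Q + q}$)
$M{\left(98,46 \right)} - 30035 = \frac{354 + 98}{98 + 46} - 30035 = \frac{1}{144} \cdot 452 - 30035 = \frac{113}{36} - 30035 = - \frac{1081147}{36}$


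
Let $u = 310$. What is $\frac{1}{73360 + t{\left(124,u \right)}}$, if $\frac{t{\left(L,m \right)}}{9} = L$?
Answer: $\frac{1}{74476} \approx 1.3427 \cdot 10^{-5}$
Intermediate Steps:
$t{\left(L,m \right)} = 9 L$
$\frac{1}{73360 + t{\left(124,u \right)}} = \frac{1}{73360 + 9 \cdot 124} = \frac{1}{73360 + 1116} = \frac{1}{74476}$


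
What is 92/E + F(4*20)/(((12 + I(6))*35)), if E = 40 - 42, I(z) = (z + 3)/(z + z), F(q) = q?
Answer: -16358/357 ≈ -45.821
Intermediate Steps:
I(z) = (3 + z)/(2*z) (I(z) = (3 + z)/((2*z)) = (3 + z)*(1/(2*z)) = (3 + z)/(2*z))
E = -2
92/E + F(4*20)/(((12 + I(6))*35)) = 92/(-2) + (4*20)/(((12 + (½)*(3 + 6)/6)*35)) = 92*(-½) + 80/(((12 + (½)*(⅙)*9)*35)) = -46 + 80/(((12 + ¾)*35)) = -46 + 80/(((51/4)*35)) = -46 + 80/(1785/4) = -46 + 80*(4/1785) = -46 + 64/357 = -16358/357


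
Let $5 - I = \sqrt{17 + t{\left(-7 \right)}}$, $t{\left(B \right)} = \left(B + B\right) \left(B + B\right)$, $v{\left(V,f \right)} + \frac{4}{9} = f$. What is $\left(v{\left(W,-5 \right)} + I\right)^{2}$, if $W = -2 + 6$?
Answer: $\frac{17269}{81} + \frac{8 \sqrt{213}}{9} \approx 226.17$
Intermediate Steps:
$W = 4$
$v{\left(V,f \right)} = - \frac{4}{9} + f$
$t{\left(B \right)} = 4 B^{2}$ ($t{\left(B \right)} = 2 B 2 B = 4 B^{2}$)
$I = 5 - \sqrt{213}$ ($I = 5 - \sqrt{17 + 4 \left(-7\right)^{2}} = 5 - \sqrt{17 + 4 \cdot 49} = 5 - \sqrt{17 + 196} = 5 - \sqrt{213} \approx -9.5945$)
$\left(v{\left(W,-5 \right)} + I\right)^{2} = \left(\left(- \frac{4}{9} - 5\right) + \left(5 - \sqrt{213}\right)\right)^{2} = \left(- \frac{49}{9} + \left(5 - \sqrt{213}\right)\right)^{2} = \left(- \frac{4}{9} - \sqrt{213}\right)^{2}$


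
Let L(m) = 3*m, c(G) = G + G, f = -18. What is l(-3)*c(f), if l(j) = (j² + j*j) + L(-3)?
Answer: -324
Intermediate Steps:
c(G) = 2*G
l(j) = -9 + 2*j² (l(j) = (j² + j*j) + 3*(-3) = (j² + j²) - 9 = 2*j² - 9 = -9 + 2*j²)
l(-3)*c(f) = (-9 + 2*(-3)²)*(2*(-18)) = (-9 + 2*9)*(-36) = (-9 + 18)*(-36) = 9*(-36) = -324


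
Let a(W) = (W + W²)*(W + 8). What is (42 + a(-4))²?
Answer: 8100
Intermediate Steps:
a(W) = (8 + W)*(W + W²) (a(W) = (W + W²)*(8 + W) = (8 + W)*(W + W²))
(42 + a(-4))² = (42 - 4*(8 + (-4)² + 9*(-4)))² = (42 - 4*(8 + 16 - 36))² = (42 - 4*(-12))² = (42 + 48)² = 90² = 8100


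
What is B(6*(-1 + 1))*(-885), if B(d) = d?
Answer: 0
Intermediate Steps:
B(6*(-1 + 1))*(-885) = (6*(-1 + 1))*(-885) = (6*0)*(-885) = 0*(-885) = 0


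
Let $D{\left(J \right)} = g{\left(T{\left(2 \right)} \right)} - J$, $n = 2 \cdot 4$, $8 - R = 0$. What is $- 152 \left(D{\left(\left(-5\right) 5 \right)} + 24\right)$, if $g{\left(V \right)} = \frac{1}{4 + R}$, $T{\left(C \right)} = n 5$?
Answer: $- \frac{22382}{3} \approx -7460.7$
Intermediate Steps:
$R = 8$ ($R = 8 - 0 = 8 + 0 = 8$)
$n = 8$
$T{\left(C \right)} = 40$ ($T{\left(C \right)} = 8 \cdot 5 = 40$)
$g{\left(V \right)} = \frac{1}{12}$ ($g{\left(V \right)} = \frac{1}{4 + 8} = \frac{1}{12}$)
$D{\left(J \right)} = \frac{1}{12} - J$
$- 152 \left(D{\left(\left(-5\right) 5 \right)} + 24\right) = - 152 \left(\left(\frac{1}{12} - \left(-5\right) 5\right) + 24\right) = - 152 \left(\left(\frac{1}{12} - -25\right) + 24\right) = - 152 \left(\left(\frac{1}{12} + 25\right) + 24\right) = - 152 \left(\frac{301}{12} + 24\right) = \left(-152\right) \frac{589}{12} = - \frac{22382}{3}$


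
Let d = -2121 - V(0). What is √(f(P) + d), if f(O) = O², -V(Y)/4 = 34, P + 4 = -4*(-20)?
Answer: √3791 ≈ 61.571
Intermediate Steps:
P = 76 (P = -4 - 4*(-20) = -4 + 80 = 76)
V(Y) = -136 (V(Y) = -4*34 = -136)
d = -1985 (d = -2121 - 1*(-136) = -2121 + 136 = -1985)
√(f(P) + d) = √(76² - 1985) = √(5776 - 1985) = √3791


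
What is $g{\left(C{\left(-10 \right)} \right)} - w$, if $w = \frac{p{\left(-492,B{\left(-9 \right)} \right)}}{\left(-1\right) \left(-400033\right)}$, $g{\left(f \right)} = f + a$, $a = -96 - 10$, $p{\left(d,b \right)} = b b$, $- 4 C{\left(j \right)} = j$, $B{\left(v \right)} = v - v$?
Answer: $- \frac{207}{2} \approx -103.5$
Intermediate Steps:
$B{\left(v \right)} = 0$
$C{\left(j \right)} = - \frac{j}{4}$
$p{\left(d,b \right)} = b^{2}$
$a = -106$
$g{\left(f \right)} = -106 + f$ ($g{\left(f \right)} = f - 106 = -106 + f$)
$w = 0$ ($w = \frac{0^{2}}{\left(-1\right) \left(-400033\right)} = \frac{0}{400033} = 0 \cdot \frac{1}{400033} = 0$)
$g{\left(C{\left(-10 \right)} \right)} - w = \left(-106 - - \frac{5}{2}\right) - 0 = \left(-106 + \frac{5}{2}\right) + 0 = - \frac{207}{2} + 0 = - \frac{207}{2}$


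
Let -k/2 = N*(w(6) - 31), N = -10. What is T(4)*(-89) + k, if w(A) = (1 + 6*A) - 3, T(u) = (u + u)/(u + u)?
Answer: -29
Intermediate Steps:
T(u) = 1 (T(u) = (2*u)/((2*u)) = (2*u)*(1/(2*u)) = 1)
w(A) = -2 + 6*A
k = 60 (k = -(-20)*((-2 + 6*6) - 31) = -(-20)*((-2 + 36) - 31) = -(-20)*(34 - 31) = -(-20)*3 = -2*(-30) = 60)
T(4)*(-89) + k = 1*(-89) + 60 = -89 + 60 = -29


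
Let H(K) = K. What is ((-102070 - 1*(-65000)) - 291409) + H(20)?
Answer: -328459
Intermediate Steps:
((-102070 - 1*(-65000)) - 291409) + H(20) = ((-102070 - 1*(-65000)) - 291409) + 20 = ((-102070 + 65000) - 291409) + 20 = (-37070 - 291409) + 20 = -328479 + 20 = -328459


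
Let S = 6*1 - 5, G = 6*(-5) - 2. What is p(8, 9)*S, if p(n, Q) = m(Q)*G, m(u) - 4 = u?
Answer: -416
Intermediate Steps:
G = -32 (G = -30 - 2 = -32)
m(u) = 4 + u
p(n, Q) = -128 - 32*Q (p(n, Q) = (4 + Q)*(-32) = -128 - 32*Q)
S = 1 (S = 6 - 5 = 1)
p(8, 9)*S = (-128 - 32*9)*1 = (-128 - 288)*1 = -416*1 = -416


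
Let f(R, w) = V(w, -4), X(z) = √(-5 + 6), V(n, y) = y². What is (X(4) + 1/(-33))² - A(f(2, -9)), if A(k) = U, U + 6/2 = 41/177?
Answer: 238286/64251 ≈ 3.7087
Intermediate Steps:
U = -490/177 (U = -3 + 41/177 = -490/177 ≈ -2.7684)
X(z) = 1 (X(z) = √1 = 1)
f(R, w) = 16 (f(R, w) = (-4)² = 16)
A(k) = -490/177
(X(4) + 1/(-33))² - A(f(2, -9)) = (1 + 1/(-33))² - 1*(-490/177) = (1 - 1/33)² + 490/177 = (32/33)² + 490/177 = 1024/1089 + 490/177 = 238286/64251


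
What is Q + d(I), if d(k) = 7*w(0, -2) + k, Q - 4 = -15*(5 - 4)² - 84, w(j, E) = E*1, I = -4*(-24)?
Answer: -13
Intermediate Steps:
I = 96
w(j, E) = E
Q = -95 (Q = 4 + (-15*(5 - 4)² - 84) = 4 + (-15*1² - 84) = 4 + (-15*1 - 84) = 4 + (-15 - 84) = 4 - 99 = -95)
d(k) = -14 + k (d(k) = 7*(-2) + k = -14 + k)
Q + d(I) = -95 + (-14 + 96) = -95 + 82 = -13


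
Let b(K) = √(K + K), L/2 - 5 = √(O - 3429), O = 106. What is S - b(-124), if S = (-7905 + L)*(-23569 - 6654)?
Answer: 238610585 - 60446*I*√3323 - 2*I*√62 ≈ 2.3861e+8 - 3.4845e+6*I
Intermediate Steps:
L = 10 + 2*I*√3323 (L = 10 + 2*√(106 - 3429) = 10 + 2*√(-3323) = 10 + 2*(I*√3323) = 10 + 2*I*√3323 ≈ 10.0 + 115.29*I)
b(K) = √2*√K (b(K) = √(2*K) = √2*√K)
S = 238610585 - 60446*I*√3323 (S = (-7905 + (10 + 2*I*√3323))*(-23569 - 6654) = (-7895 + 2*I*√3323)*(-30223) = 238610585 - 60446*I*√3323 ≈ 2.3861e+8 - 3.4844e+6*I)
S - b(-124) = (238610585 - 60446*I*√3323) - √2*√(-124) = (238610585 - 60446*I*√3323) - √2*2*I*√31 = (238610585 - 60446*I*√3323) - 2*I*√62 = 238610585 - 60446*I*√3323 - 2*I*√62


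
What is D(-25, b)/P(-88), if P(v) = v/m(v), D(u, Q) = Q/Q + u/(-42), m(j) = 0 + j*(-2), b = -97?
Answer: -67/21 ≈ -3.1905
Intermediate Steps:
m(j) = -2*j (m(j) = 0 - 2*j = -2*j)
D(u, Q) = 1 - u/42 (D(u, Q) = 1 + u*(-1/42) = 1 - u/42)
P(v) = -1/2 (P(v) = v/((-2*v)) = v*(-1/(2*v)) = -1/2)
D(-25, b)/P(-88) = (1 - 1/42*(-25))/(-1/2) = (1 + 25/42)*(-2) = (67/42)*(-2) = -67/21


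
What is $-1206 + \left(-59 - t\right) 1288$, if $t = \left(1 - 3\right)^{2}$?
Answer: $-82350$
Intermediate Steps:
$t = 4$ ($t = \left(-2\right)^{2} = 4$)
$-1206 + \left(-59 - t\right) 1288 = -1206 + \left(-59 - 4\right) 1288 = -1206 - 81144 = -82350$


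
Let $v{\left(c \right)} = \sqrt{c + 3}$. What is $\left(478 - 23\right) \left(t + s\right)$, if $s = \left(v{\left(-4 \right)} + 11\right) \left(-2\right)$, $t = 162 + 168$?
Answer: $140140 - 910 i \approx 1.4014 \cdot 10^{5} - 910.0 i$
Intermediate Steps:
$t = 330$
$v{\left(c \right)} = \sqrt{3 + c}$
$s = -22 - 2 i$ ($s = \left(\sqrt{3 - 4} + 11\right) \left(-2\right) = \left(\sqrt{-1} + 11\right) \left(-2\right) = \left(i + 11\right) \left(-2\right) = \left(11 + i\right) \left(-2\right) = -22 - 2 i \approx -22.0 - 2.0 i$)
$\left(478 - 23\right) \left(t + s\right) = \left(478 - 23\right) \left(330 - \left(22 + 2 i\right)\right) = 455 \left(308 - 2 i\right) = 140140 - 910 i$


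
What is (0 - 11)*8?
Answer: -88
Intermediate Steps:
(0 - 11)*8 = -11*8 = -88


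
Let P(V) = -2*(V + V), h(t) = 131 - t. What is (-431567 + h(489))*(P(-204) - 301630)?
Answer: 129929086950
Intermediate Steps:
P(V) = -4*V
(-431567 + h(489))*(P(-204) - 301630) = (-431567 + (131 - 1*489))*(-4*(-204) - 301630) = (-431567 + (131 - 489))*(816 - 301630) = (-431567 - 358)*(-300814) = -431925*(-300814) = 129929086950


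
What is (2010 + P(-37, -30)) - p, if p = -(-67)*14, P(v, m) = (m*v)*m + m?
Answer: -32258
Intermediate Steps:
P(v, m) = m + v*m² (P(v, m) = v*m² + m = m + v*m²)
p = 938 (p = -1*(-938) = 938)
(2010 + P(-37, -30)) - p = (2010 - 30*(1 - 30*(-37))) - 1*938 = (2010 - 30*(1 + 1110)) - 938 = (2010 - 30*1111) - 938 = (2010 - 33330) - 938 = -31320 - 938 = -32258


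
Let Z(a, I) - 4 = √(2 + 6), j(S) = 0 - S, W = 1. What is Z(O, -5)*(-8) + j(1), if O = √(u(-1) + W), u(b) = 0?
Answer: -33 - 16*√2 ≈ -55.627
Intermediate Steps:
j(S) = -S
O = 1 (O = √(0 + 1) = √1 = 1)
Z(a, I) = 4 + 2*√2 (Z(a, I) = 4 + √(2 + 6) = 4 + √8 = 4 + 2*√2)
Z(O, -5)*(-8) + j(1) = (4 + 2*√2)*(-8) - 1*1 = (-32 - 16*√2) - 1 = -33 - 16*√2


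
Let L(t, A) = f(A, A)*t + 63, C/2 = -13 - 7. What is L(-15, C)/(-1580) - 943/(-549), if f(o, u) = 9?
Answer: 382367/216855 ≈ 1.7632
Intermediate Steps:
C = -40 (C = 2*(-13 - 7) = 2*(-20) = -40)
L(t, A) = 63 + 9*t (L(t, A) = 9*t + 63 = 63 + 9*t)
L(-15, C)/(-1580) - 943/(-549) = (63 + 9*(-15))/(-1580) - 943/(-549) = (63 - 135)*(-1/1580) - 943*(-1/549) = -72*(-1/1580) + 943/549 = 18/395 + 943/549 = 382367/216855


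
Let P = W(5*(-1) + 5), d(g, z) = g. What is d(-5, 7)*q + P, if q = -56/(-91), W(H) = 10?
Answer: 90/13 ≈ 6.9231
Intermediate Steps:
q = 8/13 (q = -56*(-1/91) = 8/13 ≈ 0.61539)
P = 10
d(-5, 7)*q + P = -5*8/13 + 10 = -40/13 + 10 = 90/13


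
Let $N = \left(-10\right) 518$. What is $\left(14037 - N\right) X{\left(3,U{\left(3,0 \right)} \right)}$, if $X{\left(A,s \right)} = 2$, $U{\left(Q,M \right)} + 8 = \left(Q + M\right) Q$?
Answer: $38434$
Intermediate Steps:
$U{\left(Q,M \right)} = -8 + Q \left(M + Q\right)$ ($U{\left(Q,M \right)} = -8 + \left(Q + M\right) Q = -8 + \left(M + Q\right) Q = -8 + Q \left(M + Q\right)$)
$N = -5180$
$\left(14037 - N\right) X{\left(3,U{\left(3,0 \right)} \right)} = \left(14037 - -5180\right) 2 = \left(14037 + 5180\right) 2 = 19217 \cdot 2 = 38434$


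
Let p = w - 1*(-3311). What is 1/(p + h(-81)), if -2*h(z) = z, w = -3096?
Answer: 2/511 ≈ 0.0039139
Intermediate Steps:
h(z) = -z/2
p = 215 (p = -3096 - 1*(-3311) = -3096 + 3311 = 215)
1/(p + h(-81)) = 1/(215 - 1/2*(-81)) = 1/(215 + 81/2) = 1/(511/2) = 2/511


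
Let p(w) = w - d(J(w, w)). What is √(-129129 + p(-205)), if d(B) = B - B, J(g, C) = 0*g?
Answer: I*√129334 ≈ 359.63*I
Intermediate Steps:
J(g, C) = 0
d(B) = 0
p(w) = w (p(w) = w - 1*0 = w + 0 = w)
√(-129129 + p(-205)) = √(-129129 - 205) = √(-129334) = I*√129334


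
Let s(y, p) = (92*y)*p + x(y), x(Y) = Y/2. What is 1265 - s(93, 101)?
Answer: -1725875/2 ≈ -8.6294e+5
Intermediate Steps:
x(Y) = Y/2 (x(Y) = Y*(½) = Y/2)
s(y, p) = y/2 + 92*p*y (s(y, p) = (92*y)*p + y/2 = 92*p*y + y/2 = y/2 + 92*p*y)
1265 - s(93, 101) = 1265 - 93*(1 + 184*101)/2 = 1265 - 93*(1 + 18584)/2 = 1265 - 93*18585/2 = 1265 - 1*1728405/2 = 1265 - 1728405/2 = -1725875/2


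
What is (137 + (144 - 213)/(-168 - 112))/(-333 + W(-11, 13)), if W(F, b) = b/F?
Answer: -422719/1029280 ≈ -0.41069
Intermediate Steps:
(137 + (144 - 213)/(-168 - 112))/(-333 + W(-11, 13)) = (137 + (144 - 213)/(-168 - 112))/(-333 + 13/(-11)) = (137 - 69/(-280))/(-333 + 13*(-1/11)) = (137 - 69*(-1/280))/(-333 - 13/11) = (137 + 69/280)/(-3676/11) = (38429/280)*(-11/3676) = -422719/1029280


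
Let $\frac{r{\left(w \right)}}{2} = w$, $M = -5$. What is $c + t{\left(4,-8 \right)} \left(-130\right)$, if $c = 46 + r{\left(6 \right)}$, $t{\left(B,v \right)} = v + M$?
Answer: $1748$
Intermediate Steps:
$t{\left(B,v \right)} = -5 + v$ ($t{\left(B,v \right)} = v - 5 = -5 + v$)
$r{\left(w \right)} = 2 w$
$c = 58$ ($c = 46 + 2 \cdot 6 = 46 + 12 = 58$)
$c + t{\left(4,-8 \right)} \left(-130\right) = 58 + \left(-5 - 8\right) \left(-130\right) = 58 - -1690 = 58 + 1690 = 1748$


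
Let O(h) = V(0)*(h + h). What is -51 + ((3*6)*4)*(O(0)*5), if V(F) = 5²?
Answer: -51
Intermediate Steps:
V(F) = 25
O(h) = 50*h (O(h) = 25*(h + h) = 25*(2*h) = 50*h)
-51 + ((3*6)*4)*(O(0)*5) = -51 + ((3*6)*4)*((50*0)*5) = -51 + (18*4)*(0*5) = -51 + 72*0 = -51 + 0 = -51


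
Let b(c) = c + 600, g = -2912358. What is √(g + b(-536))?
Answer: I*√2912294 ≈ 1706.5*I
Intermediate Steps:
b(c) = 600 + c
√(g + b(-536)) = √(-2912358 + (600 - 536)) = √(-2912358 + 64) = √(-2912294) = I*√2912294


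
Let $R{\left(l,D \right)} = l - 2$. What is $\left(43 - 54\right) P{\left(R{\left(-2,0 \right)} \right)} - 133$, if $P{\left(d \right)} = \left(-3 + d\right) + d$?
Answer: $-12$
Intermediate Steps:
$R{\left(l,D \right)} = -2 + l$
$P{\left(d \right)} = -3 + 2 d$
$\left(43 - 54\right) P{\left(R{\left(-2,0 \right)} \right)} - 133 = \left(43 - 54\right) \left(-3 + 2 \left(-2 - 2\right)\right) - 133 = - 11 \left(-3 + 2 \left(-4\right)\right) - 133 = - 11 \left(-3 - 8\right) - 133 = \left(-11\right) \left(-11\right) - 133 = 121 - 133 = -12$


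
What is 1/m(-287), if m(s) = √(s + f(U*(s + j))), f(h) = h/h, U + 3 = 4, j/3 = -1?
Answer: -I*√286/286 ≈ -0.059131*I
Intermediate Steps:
j = -3 (j = 3*(-1) = -3)
U = 1 (U = -3 + 4 = 1)
f(h) = 1
m(s) = √(1 + s) (m(s) = √(s + 1) = √(1 + s))
1/m(-287) = 1/(√(1 - 287)) = 1/(√(-286)) = 1/(I*√286) = -I*√286/286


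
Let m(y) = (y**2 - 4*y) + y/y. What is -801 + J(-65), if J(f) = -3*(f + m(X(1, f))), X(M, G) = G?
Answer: -14064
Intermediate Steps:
m(y) = 1 + y**2 - 4*y (m(y) = (y**2 - 4*y) + 1 = 1 + y**2 - 4*y)
J(f) = -3 - 3*f**2 + 9*f (J(f) = -3*(f + (1 + f**2 - 4*f)) = -3*(1 + f**2 - 3*f) = -3 - 3*f**2 + 9*f)
-801 + J(-65) = -801 + (-3 - 3*(-65)**2 + 9*(-65)) = -801 + (-3 - 3*4225 - 585) = -801 + (-3 - 12675 - 585) = -801 - 13263 = -14064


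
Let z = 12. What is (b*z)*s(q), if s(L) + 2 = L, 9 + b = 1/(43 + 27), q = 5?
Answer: -11322/35 ≈ -323.49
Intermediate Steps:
b = -629/70 (b = -9 + 1/(43 + 27) = -9 + 1/70 = -629/70 ≈ -8.9857)
s(L) = -2 + L
(b*z)*s(q) = (-629/70*12)*(-2 + 5) = -3774/35*3 = -11322/35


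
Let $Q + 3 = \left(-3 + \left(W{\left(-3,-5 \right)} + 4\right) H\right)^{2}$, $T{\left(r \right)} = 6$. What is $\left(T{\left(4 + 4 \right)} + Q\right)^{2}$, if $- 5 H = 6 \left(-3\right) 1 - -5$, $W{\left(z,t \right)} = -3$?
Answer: $\frac{6241}{625} \approx 9.9856$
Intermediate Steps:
$H = \frac{13}{5}$ ($H = - \frac{6 \left(-3\right) 1 - -5}{5} = - \frac{\left(-18\right) 1 + 5}{5} = - \frac{-18 + 5}{5} = \left(- \frac{1}{5}\right) \left(-13\right) = \frac{13}{5} \approx 2.6$)
$Q = - \frac{71}{25}$ ($Q = -3 + \left(-3 + \left(-3 + 4\right) \frac{13}{5}\right)^{2} = -3 + \left(-3 + 1 \cdot \frac{13}{5}\right)^{2} = -3 + \left(-3 + \frac{13}{5}\right)^{2} = -3 + \left(- \frac{2}{5}\right)^{2} = -3 + \frac{4}{25} = - \frac{71}{25} \approx -2.84$)
$\left(T{\left(4 + 4 \right)} + Q\right)^{2} = \left(6 - \frac{71}{25}\right)^{2} = \left(\frac{79}{25}\right)^{2} = \frac{6241}{625}$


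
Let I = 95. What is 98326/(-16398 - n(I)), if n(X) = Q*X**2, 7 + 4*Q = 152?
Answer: -393304/1374217 ≈ -0.28620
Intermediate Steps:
Q = 145/4 (Q = -7/4 + (1/4)*152 = -7/4 + 38 = 145/4 ≈ 36.250)
n(X) = 145*X**2/4
98326/(-16398 - n(I)) = 98326/(-16398 - 145*95**2/4) = 98326/(-16398 - 145*9025/4) = 98326/(-16398 - 1*1308625/4) = 98326/(-16398 - 1308625/4) = 98326/(-1374217/4) = 98326*(-4/1374217) = -393304/1374217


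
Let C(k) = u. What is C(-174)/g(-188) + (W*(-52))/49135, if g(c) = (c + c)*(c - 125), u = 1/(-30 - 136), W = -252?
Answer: 256002420497/959911580080 ≈ 0.26669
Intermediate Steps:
u = -1/166 (u = 1/(-166) = -1/166 ≈ -0.0060241)
C(k) = -1/166
g(c) = 2*c*(-125 + c) (g(c) = (2*c)*(-125 + c) = 2*c*(-125 + c))
C(-174)/g(-188) + (W*(-52))/49135 = -(-1/(376*(-125 - 188)))/166 - 252*(-52)/49135 = -1/(166*(2*(-188)*(-313))) + 13104*(1/49135) = -1/166/117688 + 13104/49135 = -1/166*1/117688 + 13104/49135 = -1/19536208 + 13104/49135 = 256002420497/959911580080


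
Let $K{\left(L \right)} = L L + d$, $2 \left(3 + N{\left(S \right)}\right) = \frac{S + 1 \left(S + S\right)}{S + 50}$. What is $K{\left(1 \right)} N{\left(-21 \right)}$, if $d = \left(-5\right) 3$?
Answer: $\frac{1659}{29} \approx 57.207$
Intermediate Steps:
$N{\left(S \right)} = -3 + \frac{3 S}{2 \left(50 + S\right)}$ ($N{\left(S \right)} = -3 + \frac{\left(S + 1 \left(S + S\right)\right) \frac{1}{S + 50}}{2} = -3 + \frac{\left(S + 1 \cdot 2 S\right) \frac{1}{50 + S}}{2} = -3 + \frac{\left(S + 2 S\right) \frac{1}{50 + S}}{2} = -3 + \frac{3 S \frac{1}{50 + S}}{2} = -3 + \frac{3 S}{2 \left(50 + S\right)}$)
$d = -15$
$K{\left(L \right)} = -15 + L^{2}$ ($K{\left(L \right)} = L L - 15 = L^{2} - 15 = -15 + L^{2}$)
$K{\left(1 \right)} N{\left(-21 \right)} = \left(-15 + 1^{2}\right) \frac{3 \left(-100 - -21\right)}{2 \left(50 - 21\right)} = \left(-15 + 1\right) \frac{3 \left(-100 + 21\right)}{2 \cdot 29} = - 14 \cdot \frac{3}{2} \cdot \frac{1}{29} \left(-79\right) = \left(-14\right) \left(- \frac{237}{58}\right) = \frac{1659}{29}$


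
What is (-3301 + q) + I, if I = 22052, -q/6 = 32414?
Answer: -175733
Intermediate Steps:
q = -194484 (q = -6*32414 = -194484)
(-3301 + q) + I = (-3301 - 194484) + 22052 = -197785 + 22052 = -175733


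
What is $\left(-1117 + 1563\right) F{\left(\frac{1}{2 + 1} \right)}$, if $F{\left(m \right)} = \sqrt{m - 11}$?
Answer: $\frac{1784 i \sqrt{6}}{3} \approx 1456.6 i$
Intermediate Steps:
$F{\left(m \right)} = \sqrt{-11 + m}$
$\left(-1117 + 1563\right) F{\left(\frac{1}{2 + 1} \right)} = \left(-1117 + 1563\right) \sqrt{-11 + \frac{1}{2 + 1}} = 446 \sqrt{-11 + \frac{1}{3}} = 446 \sqrt{- \frac{32}{3}} = 446 \frac{4 i \sqrt{6}}{3} = \frac{1784 i \sqrt{6}}{3}$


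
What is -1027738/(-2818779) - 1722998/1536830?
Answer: -1638645994451/2165992065285 ≈ -0.75653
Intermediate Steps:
-1027738/(-2818779) - 1722998/1536830 = -1027738*(-1/2818779) - 1722998*1/1536830 = 1027738/2818779 - 861499/768415 = -1638645994451/2165992065285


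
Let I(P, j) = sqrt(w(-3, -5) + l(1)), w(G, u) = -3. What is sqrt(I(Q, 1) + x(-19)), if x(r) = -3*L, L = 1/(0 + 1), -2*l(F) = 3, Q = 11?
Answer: sqrt(-12 + 6*I*sqrt(2))/2 ≈ 0.58062 + 1.8268*I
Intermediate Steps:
l(F) = -3/2 (l(F) = -1/2*3 = -3/2)
L = 1 (L = 1/1 = 1)
I(P, j) = 3*I*sqrt(2)/2 (I(P, j) = sqrt(-3 - 3/2) = sqrt(-9/2) = 3*I*sqrt(2)/2)
x(r) = -3 (x(r) = -3*1 = -3)
sqrt(I(Q, 1) + x(-19)) = sqrt(3*I*sqrt(2)/2 - 3) = sqrt(-3 + 3*I*sqrt(2)/2)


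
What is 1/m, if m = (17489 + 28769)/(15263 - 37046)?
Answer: -21783/46258 ≈ -0.47090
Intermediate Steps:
m = -46258/21783 (m = 46258/(-21783) = 46258*(-1/21783) = -46258/21783 ≈ -2.1236)
1/m = 1/(-46258/21783) = -21783/46258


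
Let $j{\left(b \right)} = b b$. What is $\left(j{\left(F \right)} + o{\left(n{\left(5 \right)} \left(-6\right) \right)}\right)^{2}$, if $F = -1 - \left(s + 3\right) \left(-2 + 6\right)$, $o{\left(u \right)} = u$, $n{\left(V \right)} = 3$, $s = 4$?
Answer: $677329$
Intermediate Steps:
$F = -29$ ($F = -1 - \left(4 + 3\right) \left(-2 + 6\right) = -1 - 7 \cdot 4 = -1 - 28 = -29$)
$j{\left(b \right)} = b^{2}$
$\left(j{\left(F \right)} + o{\left(n{\left(5 \right)} \left(-6\right) \right)}\right)^{2} = \left(\left(-29\right)^{2} + 3 \left(-6\right)\right)^{2} = \left(841 - 18\right)^{2} = 823^{2} = 677329$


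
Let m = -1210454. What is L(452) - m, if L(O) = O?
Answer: 1210906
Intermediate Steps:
L(452) - m = 452 - 1*(-1210454) = 452 + 1210454 = 1210906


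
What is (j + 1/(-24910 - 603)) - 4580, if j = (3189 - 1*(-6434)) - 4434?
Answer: 15537416/25513 ≈ 609.00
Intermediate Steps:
j = 5189 (j = (3189 + 6434) - 4434 = 9623 - 4434 = 5189)
(j + 1/(-24910 - 603)) - 4580 = (5189 + 1/(-24910 - 603)) - 4580 = (5189 + 1/(-25513)) - 4580 = (5189 - 1/25513) - 4580 = 132386956/25513 - 4580 = 15537416/25513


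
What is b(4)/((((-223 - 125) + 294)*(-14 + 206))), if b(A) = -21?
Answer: 7/3456 ≈ 0.0020255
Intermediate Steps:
b(4)/((((-223 - 125) + 294)*(-14 + 206))) = -21*1/((-14 + 206)*((-223 - 125) + 294)) = -21*1/(192*(-348 + 294)) = -21/((-54*192)) = -21/(-10368) = -21*(-1/10368) = 7/3456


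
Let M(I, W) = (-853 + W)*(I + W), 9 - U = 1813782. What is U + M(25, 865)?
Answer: -1803093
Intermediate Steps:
U = -1813773 (U = 9 - 1*1813782 = 9 - 1813782 = -1813773)
U + M(25, 865) = -1813773 + (865² - 853*25 - 853*865 + 25*865) = -1813773 + (748225 - 21325 - 737845 + 21625) = -1813773 + 10680 = -1803093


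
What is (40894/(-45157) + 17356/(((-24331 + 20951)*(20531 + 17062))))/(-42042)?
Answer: 26515065637/1230767624096010 ≈ 2.1544e-5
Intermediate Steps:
(40894/(-45157) + 17356/(((-24331 + 20951)*(20531 + 17062))))/(-42042) = (40894*(-1/45157) + 17356/((-3380*37593)))*(-1/42042) = (-5842/6451 + 17356/(-127064340))*(-1/42042) = (-5842/6451 + 17356*(-1/127064340))*(-1/42042) = (-5842/6451 - 4339/31766085)*(-1/42042) = -185605459459/204923014335*(-1/42042) = 26515065637/1230767624096010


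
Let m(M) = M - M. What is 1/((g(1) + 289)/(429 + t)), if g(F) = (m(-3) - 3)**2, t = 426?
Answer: 855/298 ≈ 2.8691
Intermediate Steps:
m(M) = 0
g(F) = 9 (g(F) = (0 - 3)**2 = (-3)**2 = 9)
1/((g(1) + 289)/(429 + t)) = 1/((9 + 289)/(429 + 426)) = 1/(298/855) = 855/298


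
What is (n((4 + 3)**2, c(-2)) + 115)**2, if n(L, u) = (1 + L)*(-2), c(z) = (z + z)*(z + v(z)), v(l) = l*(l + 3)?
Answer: 225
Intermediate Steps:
v(l) = l*(3 + l)
c(z) = 2*z*(z + z*(3 + z)) (c(z) = (z + z)*(z + z*(3 + z)) = (2*z)*(z + z*(3 + z)) = 2*z*(z + z*(3 + z)))
n(L, u) = -2 - 2*L
(n((4 + 3)**2, c(-2)) + 115)**2 = ((-2 - 2*(4 + 3)**2) + 115)**2 = ((-2 - 2*7**2) + 115)**2 = ((-2 - 2*49) + 115)**2 = ((-2 - 98) + 115)**2 = (-100 + 115)**2 = 15**2 = 225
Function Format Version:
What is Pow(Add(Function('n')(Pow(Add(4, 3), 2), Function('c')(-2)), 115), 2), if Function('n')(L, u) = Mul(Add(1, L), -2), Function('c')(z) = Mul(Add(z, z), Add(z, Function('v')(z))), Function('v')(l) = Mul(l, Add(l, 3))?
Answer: 225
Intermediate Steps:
Function('v')(l) = Mul(l, Add(3, l))
Function('c')(z) = Mul(2, z, Add(z, Mul(z, Add(3, z)))) (Function('c')(z) = Mul(Add(z, z), Add(z, Mul(z, Add(3, z)))) = Mul(Mul(2, z), Add(z, Mul(z, Add(3, z)))) = Mul(2, z, Add(z, Mul(z, Add(3, z)))))
Function('n')(L, u) = Add(-2, Mul(-2, L))
Pow(Add(Function('n')(Pow(Add(4, 3), 2), Function('c')(-2)), 115), 2) = Pow(Add(Add(-2, Mul(-2, Pow(Add(4, 3), 2))), 115), 2) = Pow(Add(Add(-2, Mul(-2, Pow(7, 2))), 115), 2) = Pow(Add(Add(-2, Mul(-2, 49)), 115), 2) = Pow(Add(Add(-2, -98), 115), 2) = Pow(Add(-100, 115), 2) = Pow(15, 2) = 225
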